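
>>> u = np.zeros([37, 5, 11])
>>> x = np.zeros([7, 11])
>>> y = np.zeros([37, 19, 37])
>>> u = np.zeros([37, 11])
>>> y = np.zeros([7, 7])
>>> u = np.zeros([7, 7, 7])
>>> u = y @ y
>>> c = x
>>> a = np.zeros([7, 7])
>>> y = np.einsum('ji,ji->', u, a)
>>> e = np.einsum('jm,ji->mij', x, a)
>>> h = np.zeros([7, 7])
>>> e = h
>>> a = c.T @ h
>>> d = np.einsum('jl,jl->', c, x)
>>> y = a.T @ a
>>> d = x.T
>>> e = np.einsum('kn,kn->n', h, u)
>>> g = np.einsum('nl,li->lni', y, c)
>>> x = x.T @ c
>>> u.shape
(7, 7)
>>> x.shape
(11, 11)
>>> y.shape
(7, 7)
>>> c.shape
(7, 11)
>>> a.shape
(11, 7)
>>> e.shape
(7,)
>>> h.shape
(7, 7)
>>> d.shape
(11, 7)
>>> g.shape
(7, 7, 11)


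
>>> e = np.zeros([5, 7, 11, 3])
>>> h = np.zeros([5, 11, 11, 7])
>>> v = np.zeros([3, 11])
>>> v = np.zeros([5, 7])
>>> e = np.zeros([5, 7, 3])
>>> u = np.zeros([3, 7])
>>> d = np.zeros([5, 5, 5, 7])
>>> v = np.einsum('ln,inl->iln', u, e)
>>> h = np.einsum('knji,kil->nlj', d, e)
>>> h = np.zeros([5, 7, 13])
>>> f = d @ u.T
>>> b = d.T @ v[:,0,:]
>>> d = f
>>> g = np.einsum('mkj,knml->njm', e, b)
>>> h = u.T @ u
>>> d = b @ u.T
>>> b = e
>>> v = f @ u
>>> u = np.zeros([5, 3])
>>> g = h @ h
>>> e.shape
(5, 7, 3)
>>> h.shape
(7, 7)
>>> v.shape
(5, 5, 5, 7)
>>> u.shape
(5, 3)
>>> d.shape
(7, 5, 5, 3)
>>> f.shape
(5, 5, 5, 3)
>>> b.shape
(5, 7, 3)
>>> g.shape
(7, 7)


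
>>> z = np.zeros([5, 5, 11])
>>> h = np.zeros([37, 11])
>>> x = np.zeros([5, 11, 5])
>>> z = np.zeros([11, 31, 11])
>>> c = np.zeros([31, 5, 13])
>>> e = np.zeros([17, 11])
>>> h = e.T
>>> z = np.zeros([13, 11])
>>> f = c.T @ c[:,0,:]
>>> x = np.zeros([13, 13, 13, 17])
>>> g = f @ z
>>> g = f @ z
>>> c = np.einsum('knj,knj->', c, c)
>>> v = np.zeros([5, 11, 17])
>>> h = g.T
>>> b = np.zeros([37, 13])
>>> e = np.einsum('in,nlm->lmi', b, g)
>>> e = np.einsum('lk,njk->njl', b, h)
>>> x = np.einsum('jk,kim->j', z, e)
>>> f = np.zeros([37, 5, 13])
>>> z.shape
(13, 11)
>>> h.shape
(11, 5, 13)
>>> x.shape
(13,)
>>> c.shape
()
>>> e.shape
(11, 5, 37)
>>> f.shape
(37, 5, 13)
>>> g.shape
(13, 5, 11)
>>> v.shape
(5, 11, 17)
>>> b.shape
(37, 13)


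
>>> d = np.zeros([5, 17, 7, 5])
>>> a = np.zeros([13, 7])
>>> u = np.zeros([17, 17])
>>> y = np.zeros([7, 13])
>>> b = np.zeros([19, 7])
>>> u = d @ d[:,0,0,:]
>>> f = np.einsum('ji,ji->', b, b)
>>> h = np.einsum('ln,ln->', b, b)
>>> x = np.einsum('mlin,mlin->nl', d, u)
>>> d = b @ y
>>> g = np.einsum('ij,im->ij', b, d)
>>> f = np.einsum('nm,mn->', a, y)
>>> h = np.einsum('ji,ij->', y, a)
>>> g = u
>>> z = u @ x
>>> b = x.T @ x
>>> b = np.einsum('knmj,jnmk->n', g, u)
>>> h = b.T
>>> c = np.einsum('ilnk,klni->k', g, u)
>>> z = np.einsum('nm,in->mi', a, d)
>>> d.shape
(19, 13)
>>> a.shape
(13, 7)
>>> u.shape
(5, 17, 7, 5)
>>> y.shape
(7, 13)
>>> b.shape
(17,)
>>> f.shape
()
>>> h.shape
(17,)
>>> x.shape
(5, 17)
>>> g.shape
(5, 17, 7, 5)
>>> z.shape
(7, 19)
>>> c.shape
(5,)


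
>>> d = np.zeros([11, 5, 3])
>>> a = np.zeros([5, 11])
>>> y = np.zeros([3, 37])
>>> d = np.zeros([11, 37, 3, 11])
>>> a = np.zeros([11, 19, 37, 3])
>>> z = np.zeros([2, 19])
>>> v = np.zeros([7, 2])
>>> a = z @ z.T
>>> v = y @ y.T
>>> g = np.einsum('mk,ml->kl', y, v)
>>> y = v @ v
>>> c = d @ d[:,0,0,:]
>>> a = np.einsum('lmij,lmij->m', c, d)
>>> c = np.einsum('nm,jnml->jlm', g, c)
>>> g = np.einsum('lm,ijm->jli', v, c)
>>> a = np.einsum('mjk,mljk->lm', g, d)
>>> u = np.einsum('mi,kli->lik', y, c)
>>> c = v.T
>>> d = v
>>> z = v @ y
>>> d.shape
(3, 3)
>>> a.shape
(37, 11)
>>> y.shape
(3, 3)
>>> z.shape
(3, 3)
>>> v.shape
(3, 3)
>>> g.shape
(11, 3, 11)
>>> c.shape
(3, 3)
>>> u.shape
(11, 3, 11)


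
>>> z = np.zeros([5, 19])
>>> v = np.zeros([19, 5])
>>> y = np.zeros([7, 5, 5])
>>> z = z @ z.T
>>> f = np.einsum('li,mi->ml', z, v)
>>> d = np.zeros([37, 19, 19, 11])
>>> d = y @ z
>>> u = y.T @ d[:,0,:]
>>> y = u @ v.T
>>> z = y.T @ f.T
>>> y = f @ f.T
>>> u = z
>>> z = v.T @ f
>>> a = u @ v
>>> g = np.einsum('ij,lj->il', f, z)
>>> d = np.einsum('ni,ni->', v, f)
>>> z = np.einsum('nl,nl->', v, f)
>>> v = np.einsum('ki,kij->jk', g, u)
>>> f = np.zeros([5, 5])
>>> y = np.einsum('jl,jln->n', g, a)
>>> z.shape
()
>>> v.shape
(19, 19)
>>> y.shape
(5,)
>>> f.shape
(5, 5)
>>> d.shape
()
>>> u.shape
(19, 5, 19)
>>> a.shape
(19, 5, 5)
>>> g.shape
(19, 5)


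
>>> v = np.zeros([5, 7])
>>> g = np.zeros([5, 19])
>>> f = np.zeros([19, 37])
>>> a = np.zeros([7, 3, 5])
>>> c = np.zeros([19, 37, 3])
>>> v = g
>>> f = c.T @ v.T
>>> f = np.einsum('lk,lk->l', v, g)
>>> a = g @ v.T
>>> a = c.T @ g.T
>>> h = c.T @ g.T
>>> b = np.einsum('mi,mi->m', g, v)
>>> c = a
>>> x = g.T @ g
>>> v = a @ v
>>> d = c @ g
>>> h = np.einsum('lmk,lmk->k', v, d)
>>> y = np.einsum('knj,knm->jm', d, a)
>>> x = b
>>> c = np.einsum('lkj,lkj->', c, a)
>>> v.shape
(3, 37, 19)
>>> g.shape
(5, 19)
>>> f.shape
(5,)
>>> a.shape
(3, 37, 5)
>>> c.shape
()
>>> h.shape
(19,)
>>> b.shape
(5,)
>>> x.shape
(5,)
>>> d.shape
(3, 37, 19)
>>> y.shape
(19, 5)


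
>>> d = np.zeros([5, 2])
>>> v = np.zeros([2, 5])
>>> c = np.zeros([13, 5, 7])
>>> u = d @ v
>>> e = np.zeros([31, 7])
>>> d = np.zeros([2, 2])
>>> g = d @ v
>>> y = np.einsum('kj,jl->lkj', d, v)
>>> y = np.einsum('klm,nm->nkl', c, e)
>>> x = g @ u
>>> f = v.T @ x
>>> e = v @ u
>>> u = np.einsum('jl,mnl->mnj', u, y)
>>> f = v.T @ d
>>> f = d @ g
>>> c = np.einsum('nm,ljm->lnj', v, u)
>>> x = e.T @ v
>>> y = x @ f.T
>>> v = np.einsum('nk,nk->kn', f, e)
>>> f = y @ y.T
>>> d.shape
(2, 2)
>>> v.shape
(5, 2)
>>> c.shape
(31, 2, 13)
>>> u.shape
(31, 13, 5)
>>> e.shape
(2, 5)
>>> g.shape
(2, 5)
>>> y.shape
(5, 2)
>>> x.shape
(5, 5)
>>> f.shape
(5, 5)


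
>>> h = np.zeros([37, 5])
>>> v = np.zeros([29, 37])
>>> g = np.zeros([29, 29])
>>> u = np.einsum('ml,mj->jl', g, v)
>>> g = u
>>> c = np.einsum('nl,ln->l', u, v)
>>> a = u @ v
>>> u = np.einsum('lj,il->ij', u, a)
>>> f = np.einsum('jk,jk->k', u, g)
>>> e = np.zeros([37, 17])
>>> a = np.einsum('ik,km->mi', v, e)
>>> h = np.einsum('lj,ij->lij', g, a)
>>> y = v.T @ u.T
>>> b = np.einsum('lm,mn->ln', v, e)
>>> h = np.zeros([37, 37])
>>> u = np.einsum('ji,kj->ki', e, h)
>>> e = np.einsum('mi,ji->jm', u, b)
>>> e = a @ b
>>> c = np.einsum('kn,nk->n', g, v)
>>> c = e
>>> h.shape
(37, 37)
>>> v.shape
(29, 37)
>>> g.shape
(37, 29)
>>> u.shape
(37, 17)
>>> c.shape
(17, 17)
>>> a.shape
(17, 29)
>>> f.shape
(29,)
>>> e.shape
(17, 17)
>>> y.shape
(37, 37)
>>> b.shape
(29, 17)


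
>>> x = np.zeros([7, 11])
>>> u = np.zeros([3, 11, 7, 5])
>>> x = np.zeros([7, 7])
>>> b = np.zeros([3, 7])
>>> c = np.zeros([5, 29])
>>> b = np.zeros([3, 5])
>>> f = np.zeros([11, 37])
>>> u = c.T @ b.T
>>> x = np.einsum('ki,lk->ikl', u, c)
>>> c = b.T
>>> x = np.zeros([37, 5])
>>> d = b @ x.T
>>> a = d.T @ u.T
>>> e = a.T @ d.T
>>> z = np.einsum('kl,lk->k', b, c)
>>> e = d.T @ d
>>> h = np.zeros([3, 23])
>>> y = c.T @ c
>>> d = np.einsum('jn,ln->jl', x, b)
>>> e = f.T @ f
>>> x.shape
(37, 5)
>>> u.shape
(29, 3)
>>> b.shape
(3, 5)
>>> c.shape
(5, 3)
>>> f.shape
(11, 37)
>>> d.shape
(37, 3)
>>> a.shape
(37, 29)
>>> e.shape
(37, 37)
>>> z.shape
(3,)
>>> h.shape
(3, 23)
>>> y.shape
(3, 3)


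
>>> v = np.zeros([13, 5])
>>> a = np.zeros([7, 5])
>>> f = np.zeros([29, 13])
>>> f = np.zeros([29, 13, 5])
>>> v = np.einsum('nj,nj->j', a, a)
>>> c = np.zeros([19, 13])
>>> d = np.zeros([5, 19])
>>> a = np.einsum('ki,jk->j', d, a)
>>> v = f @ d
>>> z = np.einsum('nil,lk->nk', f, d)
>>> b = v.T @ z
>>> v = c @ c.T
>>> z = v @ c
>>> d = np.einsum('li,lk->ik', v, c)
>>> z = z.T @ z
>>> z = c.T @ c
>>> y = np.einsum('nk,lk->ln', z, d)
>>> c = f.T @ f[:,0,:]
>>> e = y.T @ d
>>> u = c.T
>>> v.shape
(19, 19)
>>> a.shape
(7,)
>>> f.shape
(29, 13, 5)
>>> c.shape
(5, 13, 5)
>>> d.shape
(19, 13)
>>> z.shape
(13, 13)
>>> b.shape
(19, 13, 19)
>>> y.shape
(19, 13)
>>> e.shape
(13, 13)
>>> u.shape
(5, 13, 5)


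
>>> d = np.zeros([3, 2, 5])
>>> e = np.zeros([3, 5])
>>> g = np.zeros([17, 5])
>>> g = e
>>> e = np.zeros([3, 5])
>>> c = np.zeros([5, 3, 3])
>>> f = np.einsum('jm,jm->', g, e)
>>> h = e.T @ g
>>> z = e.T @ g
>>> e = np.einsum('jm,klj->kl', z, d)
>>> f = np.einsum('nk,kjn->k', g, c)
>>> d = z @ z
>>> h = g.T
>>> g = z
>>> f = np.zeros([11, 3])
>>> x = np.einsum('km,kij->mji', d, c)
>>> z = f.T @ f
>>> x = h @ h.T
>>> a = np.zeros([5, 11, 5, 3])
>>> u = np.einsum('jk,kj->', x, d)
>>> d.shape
(5, 5)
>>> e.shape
(3, 2)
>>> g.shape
(5, 5)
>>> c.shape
(5, 3, 3)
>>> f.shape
(11, 3)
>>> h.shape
(5, 3)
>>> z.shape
(3, 3)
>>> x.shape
(5, 5)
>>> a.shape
(5, 11, 5, 3)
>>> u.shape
()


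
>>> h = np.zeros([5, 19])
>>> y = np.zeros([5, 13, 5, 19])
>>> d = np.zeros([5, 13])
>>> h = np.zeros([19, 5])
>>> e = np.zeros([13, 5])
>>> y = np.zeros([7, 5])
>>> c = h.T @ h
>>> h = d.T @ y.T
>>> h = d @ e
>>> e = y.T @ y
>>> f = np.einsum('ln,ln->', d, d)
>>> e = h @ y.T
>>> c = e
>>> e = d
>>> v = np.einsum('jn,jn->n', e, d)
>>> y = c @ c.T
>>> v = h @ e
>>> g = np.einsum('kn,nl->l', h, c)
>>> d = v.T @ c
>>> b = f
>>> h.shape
(5, 5)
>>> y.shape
(5, 5)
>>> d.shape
(13, 7)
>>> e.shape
(5, 13)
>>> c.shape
(5, 7)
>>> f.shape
()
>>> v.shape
(5, 13)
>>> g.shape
(7,)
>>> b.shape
()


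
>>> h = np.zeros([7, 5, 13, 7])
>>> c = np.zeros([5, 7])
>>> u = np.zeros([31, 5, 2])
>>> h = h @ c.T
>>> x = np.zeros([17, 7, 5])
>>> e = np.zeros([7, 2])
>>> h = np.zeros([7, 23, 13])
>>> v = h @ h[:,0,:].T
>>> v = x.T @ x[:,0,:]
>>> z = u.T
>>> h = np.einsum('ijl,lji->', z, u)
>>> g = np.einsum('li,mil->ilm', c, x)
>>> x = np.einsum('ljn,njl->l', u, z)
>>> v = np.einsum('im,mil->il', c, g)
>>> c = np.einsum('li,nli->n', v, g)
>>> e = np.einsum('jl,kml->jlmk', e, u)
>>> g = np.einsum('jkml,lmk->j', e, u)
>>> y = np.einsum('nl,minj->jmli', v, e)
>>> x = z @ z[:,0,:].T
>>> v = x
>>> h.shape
()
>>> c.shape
(7,)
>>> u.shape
(31, 5, 2)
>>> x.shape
(2, 5, 2)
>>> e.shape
(7, 2, 5, 31)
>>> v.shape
(2, 5, 2)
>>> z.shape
(2, 5, 31)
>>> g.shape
(7,)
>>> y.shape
(31, 7, 17, 2)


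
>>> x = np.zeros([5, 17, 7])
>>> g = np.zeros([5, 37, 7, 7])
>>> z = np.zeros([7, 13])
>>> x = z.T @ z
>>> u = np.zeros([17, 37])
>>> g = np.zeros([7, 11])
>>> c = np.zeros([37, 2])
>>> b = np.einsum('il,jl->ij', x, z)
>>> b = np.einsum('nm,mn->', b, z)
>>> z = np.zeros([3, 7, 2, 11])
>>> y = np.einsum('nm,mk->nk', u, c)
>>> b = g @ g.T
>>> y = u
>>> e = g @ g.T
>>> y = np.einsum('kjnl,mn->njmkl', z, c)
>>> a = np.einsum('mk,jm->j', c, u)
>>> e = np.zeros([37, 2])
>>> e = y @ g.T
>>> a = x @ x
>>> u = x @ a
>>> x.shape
(13, 13)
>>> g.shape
(7, 11)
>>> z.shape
(3, 7, 2, 11)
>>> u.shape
(13, 13)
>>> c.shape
(37, 2)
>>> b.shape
(7, 7)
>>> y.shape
(2, 7, 37, 3, 11)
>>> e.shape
(2, 7, 37, 3, 7)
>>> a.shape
(13, 13)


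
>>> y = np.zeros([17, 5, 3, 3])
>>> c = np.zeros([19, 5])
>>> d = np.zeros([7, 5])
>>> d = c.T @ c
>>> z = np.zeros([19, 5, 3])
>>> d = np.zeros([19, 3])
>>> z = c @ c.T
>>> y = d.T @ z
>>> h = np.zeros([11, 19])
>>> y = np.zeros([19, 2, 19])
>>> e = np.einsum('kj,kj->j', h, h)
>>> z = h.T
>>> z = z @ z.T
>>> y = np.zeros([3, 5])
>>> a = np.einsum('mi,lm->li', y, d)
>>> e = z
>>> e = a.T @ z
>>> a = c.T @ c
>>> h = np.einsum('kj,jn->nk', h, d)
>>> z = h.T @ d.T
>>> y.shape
(3, 5)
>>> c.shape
(19, 5)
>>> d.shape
(19, 3)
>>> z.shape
(11, 19)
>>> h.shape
(3, 11)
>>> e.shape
(5, 19)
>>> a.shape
(5, 5)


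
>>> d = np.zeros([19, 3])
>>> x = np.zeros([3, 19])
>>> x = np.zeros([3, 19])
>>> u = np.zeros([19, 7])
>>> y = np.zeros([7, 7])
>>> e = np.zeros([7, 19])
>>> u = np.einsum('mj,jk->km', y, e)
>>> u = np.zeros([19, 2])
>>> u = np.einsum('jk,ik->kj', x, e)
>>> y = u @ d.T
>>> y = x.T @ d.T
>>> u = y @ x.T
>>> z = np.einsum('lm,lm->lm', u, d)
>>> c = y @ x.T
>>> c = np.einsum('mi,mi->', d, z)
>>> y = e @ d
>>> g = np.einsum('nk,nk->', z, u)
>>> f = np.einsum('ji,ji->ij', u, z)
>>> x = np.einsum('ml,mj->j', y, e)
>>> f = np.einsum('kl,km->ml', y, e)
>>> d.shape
(19, 3)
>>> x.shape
(19,)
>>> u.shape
(19, 3)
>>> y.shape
(7, 3)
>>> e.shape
(7, 19)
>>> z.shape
(19, 3)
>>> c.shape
()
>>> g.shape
()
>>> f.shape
(19, 3)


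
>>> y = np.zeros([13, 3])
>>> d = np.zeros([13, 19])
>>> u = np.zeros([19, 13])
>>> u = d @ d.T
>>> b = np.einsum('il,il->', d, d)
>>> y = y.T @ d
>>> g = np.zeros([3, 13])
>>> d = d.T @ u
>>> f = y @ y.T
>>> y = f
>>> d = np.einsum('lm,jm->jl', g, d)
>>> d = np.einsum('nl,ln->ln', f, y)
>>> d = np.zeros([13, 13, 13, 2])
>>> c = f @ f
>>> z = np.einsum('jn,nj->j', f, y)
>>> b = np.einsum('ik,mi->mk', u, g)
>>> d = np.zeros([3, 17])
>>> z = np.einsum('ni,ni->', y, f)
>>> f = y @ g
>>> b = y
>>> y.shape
(3, 3)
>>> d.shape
(3, 17)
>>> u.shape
(13, 13)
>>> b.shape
(3, 3)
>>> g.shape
(3, 13)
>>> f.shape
(3, 13)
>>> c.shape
(3, 3)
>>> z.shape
()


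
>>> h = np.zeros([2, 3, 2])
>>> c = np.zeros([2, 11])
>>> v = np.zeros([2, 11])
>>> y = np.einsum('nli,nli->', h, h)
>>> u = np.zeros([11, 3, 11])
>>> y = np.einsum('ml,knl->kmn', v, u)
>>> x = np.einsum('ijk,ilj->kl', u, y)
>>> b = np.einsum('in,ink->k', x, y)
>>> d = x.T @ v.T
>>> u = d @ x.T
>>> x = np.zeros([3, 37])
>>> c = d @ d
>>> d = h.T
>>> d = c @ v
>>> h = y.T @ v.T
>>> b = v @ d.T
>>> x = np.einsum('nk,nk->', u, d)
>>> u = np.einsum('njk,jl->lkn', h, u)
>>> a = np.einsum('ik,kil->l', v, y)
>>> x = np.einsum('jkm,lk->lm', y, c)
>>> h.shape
(3, 2, 2)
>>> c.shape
(2, 2)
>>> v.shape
(2, 11)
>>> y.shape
(11, 2, 3)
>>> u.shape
(11, 2, 3)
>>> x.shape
(2, 3)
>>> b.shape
(2, 2)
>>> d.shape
(2, 11)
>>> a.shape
(3,)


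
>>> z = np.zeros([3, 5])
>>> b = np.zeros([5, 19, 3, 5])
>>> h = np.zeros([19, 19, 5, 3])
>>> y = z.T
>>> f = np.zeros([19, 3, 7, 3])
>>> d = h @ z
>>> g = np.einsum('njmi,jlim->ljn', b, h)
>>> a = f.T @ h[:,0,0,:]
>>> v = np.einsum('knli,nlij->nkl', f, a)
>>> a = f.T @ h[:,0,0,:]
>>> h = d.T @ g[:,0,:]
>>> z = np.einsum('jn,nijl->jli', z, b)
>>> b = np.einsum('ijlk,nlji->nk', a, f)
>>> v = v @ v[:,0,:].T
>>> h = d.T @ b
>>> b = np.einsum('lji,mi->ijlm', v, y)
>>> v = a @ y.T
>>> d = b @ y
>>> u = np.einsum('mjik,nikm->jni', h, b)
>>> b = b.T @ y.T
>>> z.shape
(3, 5, 19)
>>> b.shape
(5, 3, 19, 5)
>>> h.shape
(5, 5, 19, 3)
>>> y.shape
(5, 3)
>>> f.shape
(19, 3, 7, 3)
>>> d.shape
(3, 19, 3, 3)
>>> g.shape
(19, 19, 5)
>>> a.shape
(3, 7, 3, 3)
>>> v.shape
(3, 7, 3, 5)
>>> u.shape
(5, 3, 19)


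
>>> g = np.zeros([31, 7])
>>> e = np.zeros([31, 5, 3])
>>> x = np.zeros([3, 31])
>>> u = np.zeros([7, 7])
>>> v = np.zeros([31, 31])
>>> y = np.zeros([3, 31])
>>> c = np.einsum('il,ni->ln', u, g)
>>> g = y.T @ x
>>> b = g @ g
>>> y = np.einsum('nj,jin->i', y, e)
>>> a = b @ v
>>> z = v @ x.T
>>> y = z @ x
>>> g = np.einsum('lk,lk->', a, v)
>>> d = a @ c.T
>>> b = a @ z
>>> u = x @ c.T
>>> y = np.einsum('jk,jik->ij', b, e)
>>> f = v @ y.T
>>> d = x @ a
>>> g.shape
()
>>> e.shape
(31, 5, 3)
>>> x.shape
(3, 31)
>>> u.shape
(3, 7)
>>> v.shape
(31, 31)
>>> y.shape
(5, 31)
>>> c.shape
(7, 31)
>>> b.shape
(31, 3)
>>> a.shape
(31, 31)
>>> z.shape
(31, 3)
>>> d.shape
(3, 31)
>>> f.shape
(31, 5)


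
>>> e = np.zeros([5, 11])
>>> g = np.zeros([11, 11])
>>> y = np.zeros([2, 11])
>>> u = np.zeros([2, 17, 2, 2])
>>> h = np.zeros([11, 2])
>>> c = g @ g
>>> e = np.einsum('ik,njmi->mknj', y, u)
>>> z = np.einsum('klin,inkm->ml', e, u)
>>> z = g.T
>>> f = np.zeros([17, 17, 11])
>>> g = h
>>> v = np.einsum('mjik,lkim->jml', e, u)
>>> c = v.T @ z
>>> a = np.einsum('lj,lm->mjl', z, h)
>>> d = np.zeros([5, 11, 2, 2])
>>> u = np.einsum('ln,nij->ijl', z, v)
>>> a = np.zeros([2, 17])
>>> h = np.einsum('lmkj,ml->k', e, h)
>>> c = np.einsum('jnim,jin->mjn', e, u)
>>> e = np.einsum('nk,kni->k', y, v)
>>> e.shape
(11,)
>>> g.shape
(11, 2)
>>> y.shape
(2, 11)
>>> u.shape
(2, 2, 11)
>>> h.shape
(2,)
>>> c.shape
(17, 2, 11)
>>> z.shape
(11, 11)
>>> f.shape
(17, 17, 11)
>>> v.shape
(11, 2, 2)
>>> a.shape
(2, 17)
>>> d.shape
(5, 11, 2, 2)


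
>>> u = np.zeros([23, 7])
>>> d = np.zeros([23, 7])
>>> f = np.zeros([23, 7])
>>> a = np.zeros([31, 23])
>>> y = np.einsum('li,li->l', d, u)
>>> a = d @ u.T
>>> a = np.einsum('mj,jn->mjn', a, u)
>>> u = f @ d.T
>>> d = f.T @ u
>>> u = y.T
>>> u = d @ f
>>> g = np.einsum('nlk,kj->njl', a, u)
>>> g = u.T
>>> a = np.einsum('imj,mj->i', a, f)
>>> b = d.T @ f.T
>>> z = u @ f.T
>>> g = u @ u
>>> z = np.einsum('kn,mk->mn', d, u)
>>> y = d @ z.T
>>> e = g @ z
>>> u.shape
(7, 7)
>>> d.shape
(7, 23)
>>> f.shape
(23, 7)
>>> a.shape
(23,)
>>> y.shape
(7, 7)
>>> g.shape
(7, 7)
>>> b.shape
(23, 23)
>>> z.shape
(7, 23)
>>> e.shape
(7, 23)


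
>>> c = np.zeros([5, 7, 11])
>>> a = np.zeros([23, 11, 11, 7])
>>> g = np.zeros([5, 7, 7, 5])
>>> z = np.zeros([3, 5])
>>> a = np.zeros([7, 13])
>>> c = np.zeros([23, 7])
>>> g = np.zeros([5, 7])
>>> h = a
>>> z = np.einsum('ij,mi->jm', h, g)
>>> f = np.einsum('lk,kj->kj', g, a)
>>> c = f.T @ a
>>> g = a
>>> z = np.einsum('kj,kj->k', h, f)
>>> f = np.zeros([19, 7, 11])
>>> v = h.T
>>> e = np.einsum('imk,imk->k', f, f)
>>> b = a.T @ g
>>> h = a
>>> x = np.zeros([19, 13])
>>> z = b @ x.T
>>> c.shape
(13, 13)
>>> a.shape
(7, 13)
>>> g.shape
(7, 13)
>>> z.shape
(13, 19)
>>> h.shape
(7, 13)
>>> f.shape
(19, 7, 11)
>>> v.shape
(13, 7)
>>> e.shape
(11,)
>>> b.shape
(13, 13)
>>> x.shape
(19, 13)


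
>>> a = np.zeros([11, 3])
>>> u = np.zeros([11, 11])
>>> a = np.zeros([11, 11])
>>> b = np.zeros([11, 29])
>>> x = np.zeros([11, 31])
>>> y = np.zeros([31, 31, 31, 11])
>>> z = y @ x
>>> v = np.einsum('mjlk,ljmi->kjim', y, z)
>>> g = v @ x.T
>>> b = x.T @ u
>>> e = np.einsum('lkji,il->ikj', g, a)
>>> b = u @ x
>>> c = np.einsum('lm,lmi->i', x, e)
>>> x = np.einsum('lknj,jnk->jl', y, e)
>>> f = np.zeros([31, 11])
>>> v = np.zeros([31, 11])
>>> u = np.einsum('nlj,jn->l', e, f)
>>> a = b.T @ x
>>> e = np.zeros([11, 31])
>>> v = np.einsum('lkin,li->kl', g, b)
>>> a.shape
(31, 31)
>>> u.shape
(31,)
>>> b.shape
(11, 31)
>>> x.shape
(11, 31)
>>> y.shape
(31, 31, 31, 11)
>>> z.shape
(31, 31, 31, 31)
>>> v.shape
(31, 11)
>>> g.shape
(11, 31, 31, 11)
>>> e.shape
(11, 31)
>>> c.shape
(31,)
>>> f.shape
(31, 11)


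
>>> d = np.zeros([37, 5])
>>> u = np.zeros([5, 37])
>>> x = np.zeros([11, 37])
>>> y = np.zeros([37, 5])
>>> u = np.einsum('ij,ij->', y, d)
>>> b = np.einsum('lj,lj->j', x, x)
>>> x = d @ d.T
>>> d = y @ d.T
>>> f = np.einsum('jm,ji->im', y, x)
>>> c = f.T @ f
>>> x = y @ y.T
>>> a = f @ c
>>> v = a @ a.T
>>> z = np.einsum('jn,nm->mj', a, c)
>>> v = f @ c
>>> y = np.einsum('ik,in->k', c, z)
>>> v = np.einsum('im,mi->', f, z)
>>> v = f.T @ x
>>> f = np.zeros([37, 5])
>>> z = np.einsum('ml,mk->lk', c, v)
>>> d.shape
(37, 37)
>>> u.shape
()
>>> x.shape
(37, 37)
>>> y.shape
(5,)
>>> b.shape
(37,)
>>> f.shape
(37, 5)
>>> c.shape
(5, 5)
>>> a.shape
(37, 5)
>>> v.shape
(5, 37)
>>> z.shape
(5, 37)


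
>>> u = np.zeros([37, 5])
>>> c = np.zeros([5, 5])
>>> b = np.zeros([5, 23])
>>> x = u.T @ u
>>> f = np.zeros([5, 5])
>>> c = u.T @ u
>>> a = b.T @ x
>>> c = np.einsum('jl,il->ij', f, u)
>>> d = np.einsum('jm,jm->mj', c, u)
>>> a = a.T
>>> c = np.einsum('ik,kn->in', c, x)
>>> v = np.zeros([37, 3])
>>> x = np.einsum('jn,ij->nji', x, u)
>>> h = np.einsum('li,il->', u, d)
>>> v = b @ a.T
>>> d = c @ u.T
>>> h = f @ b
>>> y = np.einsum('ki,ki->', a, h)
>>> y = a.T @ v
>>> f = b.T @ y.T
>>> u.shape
(37, 5)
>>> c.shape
(37, 5)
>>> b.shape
(5, 23)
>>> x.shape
(5, 5, 37)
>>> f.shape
(23, 23)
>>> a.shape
(5, 23)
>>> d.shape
(37, 37)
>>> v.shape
(5, 5)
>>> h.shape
(5, 23)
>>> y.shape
(23, 5)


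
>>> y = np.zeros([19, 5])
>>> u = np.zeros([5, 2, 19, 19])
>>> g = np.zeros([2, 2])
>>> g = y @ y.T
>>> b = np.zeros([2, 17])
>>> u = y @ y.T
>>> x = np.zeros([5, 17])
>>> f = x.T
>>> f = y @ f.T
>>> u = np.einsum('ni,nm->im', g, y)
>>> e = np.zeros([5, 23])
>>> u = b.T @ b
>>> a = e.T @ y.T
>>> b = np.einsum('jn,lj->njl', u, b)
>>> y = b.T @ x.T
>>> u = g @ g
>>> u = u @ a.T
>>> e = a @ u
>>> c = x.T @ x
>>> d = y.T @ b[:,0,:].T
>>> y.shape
(2, 17, 5)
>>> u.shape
(19, 23)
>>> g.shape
(19, 19)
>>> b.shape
(17, 17, 2)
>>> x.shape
(5, 17)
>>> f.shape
(19, 17)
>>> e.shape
(23, 23)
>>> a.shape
(23, 19)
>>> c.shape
(17, 17)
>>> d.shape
(5, 17, 17)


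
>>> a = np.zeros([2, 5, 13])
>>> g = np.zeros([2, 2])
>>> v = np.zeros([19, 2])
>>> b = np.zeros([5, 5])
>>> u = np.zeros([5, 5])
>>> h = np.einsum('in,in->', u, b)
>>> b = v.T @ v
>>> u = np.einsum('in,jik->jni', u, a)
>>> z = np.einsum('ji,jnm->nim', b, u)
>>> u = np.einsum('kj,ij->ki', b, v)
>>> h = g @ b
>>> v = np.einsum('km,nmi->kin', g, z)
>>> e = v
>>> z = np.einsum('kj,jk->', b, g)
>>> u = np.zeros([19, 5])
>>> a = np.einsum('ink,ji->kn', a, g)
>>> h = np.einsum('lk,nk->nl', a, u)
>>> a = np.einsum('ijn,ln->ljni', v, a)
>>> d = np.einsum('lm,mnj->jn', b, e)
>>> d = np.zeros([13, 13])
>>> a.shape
(13, 5, 5, 2)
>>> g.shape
(2, 2)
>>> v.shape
(2, 5, 5)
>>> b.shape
(2, 2)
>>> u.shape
(19, 5)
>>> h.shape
(19, 13)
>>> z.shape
()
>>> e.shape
(2, 5, 5)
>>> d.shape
(13, 13)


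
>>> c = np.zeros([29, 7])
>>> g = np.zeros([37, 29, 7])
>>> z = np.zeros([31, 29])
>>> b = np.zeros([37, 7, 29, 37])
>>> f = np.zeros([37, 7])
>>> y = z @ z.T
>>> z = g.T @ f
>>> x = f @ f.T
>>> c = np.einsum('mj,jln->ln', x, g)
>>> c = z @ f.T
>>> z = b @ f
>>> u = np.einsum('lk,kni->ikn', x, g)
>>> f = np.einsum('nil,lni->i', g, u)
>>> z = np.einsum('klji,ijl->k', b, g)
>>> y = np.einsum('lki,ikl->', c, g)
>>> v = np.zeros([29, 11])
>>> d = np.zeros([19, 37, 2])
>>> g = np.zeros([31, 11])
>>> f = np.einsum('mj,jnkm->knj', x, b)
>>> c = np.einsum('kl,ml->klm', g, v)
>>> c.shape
(31, 11, 29)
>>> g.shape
(31, 11)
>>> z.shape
(37,)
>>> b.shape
(37, 7, 29, 37)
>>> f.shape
(29, 7, 37)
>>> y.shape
()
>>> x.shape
(37, 37)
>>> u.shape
(7, 37, 29)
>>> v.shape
(29, 11)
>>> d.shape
(19, 37, 2)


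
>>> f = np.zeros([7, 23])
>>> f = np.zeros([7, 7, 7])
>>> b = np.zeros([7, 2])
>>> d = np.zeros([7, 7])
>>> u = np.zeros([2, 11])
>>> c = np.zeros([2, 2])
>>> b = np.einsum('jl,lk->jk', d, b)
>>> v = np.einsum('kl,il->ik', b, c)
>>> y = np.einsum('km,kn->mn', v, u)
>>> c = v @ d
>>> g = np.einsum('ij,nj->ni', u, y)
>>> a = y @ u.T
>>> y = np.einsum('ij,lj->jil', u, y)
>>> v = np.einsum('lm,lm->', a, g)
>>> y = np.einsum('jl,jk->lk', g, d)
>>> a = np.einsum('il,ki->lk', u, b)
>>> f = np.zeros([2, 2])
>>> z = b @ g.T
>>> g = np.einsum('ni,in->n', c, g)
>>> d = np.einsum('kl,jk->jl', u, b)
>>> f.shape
(2, 2)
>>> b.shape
(7, 2)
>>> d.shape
(7, 11)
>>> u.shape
(2, 11)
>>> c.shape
(2, 7)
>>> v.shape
()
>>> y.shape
(2, 7)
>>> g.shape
(2,)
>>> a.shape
(11, 7)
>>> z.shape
(7, 7)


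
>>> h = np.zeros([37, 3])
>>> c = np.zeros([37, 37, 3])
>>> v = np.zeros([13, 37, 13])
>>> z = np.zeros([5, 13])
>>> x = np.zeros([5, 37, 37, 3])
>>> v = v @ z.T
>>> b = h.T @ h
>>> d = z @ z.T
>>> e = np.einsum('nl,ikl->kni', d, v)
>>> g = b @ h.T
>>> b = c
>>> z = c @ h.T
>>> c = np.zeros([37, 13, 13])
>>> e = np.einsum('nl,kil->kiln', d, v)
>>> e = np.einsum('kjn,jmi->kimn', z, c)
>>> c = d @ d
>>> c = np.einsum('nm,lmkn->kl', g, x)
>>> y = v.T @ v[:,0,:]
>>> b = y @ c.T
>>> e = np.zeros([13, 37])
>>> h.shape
(37, 3)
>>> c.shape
(37, 5)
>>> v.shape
(13, 37, 5)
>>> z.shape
(37, 37, 37)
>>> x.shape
(5, 37, 37, 3)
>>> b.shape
(5, 37, 37)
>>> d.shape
(5, 5)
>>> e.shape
(13, 37)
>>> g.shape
(3, 37)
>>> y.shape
(5, 37, 5)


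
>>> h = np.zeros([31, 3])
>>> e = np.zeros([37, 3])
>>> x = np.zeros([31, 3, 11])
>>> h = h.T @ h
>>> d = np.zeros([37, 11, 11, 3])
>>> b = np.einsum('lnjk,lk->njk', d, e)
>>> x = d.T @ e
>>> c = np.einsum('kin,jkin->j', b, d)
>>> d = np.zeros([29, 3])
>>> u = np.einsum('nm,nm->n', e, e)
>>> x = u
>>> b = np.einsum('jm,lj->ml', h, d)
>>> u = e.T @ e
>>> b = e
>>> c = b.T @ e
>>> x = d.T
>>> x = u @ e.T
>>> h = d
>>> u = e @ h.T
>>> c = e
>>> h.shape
(29, 3)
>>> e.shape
(37, 3)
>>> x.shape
(3, 37)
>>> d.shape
(29, 3)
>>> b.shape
(37, 3)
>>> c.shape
(37, 3)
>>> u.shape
(37, 29)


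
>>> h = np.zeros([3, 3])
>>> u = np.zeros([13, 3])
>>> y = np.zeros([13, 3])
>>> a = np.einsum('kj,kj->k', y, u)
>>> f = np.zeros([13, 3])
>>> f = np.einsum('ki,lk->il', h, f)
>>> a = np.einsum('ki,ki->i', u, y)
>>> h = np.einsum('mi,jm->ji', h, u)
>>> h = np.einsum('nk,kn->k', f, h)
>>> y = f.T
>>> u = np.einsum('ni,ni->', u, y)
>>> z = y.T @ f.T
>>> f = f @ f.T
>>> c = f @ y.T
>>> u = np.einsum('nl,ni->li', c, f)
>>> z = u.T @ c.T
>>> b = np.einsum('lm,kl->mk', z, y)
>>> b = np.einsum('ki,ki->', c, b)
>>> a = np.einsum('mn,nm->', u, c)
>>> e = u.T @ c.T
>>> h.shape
(13,)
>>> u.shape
(13, 3)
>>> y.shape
(13, 3)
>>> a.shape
()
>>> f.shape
(3, 3)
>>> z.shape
(3, 3)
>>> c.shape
(3, 13)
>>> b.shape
()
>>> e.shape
(3, 3)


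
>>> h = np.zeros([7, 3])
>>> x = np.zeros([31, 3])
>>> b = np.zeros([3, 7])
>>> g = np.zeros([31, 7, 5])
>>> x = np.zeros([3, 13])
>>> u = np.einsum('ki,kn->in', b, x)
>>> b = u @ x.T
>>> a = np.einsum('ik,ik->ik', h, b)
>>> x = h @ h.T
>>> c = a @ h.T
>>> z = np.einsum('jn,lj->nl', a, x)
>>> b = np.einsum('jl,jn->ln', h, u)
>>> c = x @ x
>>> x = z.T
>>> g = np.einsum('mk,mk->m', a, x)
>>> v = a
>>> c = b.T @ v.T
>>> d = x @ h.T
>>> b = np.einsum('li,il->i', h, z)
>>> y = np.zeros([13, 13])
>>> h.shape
(7, 3)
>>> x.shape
(7, 3)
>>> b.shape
(3,)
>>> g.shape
(7,)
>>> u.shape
(7, 13)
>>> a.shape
(7, 3)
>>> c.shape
(13, 7)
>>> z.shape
(3, 7)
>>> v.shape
(7, 3)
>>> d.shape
(7, 7)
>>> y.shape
(13, 13)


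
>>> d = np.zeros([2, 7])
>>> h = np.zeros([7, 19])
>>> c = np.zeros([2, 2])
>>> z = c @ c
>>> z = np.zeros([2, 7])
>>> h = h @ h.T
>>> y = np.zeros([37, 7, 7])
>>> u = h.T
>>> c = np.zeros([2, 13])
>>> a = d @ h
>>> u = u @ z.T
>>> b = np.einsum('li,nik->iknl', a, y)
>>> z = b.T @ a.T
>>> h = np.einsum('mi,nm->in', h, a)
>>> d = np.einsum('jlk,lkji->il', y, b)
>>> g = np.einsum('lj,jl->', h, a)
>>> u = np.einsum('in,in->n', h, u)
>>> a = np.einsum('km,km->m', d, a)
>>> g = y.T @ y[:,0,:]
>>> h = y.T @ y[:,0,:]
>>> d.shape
(2, 7)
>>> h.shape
(7, 7, 7)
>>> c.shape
(2, 13)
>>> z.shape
(2, 37, 7, 2)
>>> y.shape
(37, 7, 7)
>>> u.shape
(2,)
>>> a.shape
(7,)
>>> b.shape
(7, 7, 37, 2)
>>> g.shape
(7, 7, 7)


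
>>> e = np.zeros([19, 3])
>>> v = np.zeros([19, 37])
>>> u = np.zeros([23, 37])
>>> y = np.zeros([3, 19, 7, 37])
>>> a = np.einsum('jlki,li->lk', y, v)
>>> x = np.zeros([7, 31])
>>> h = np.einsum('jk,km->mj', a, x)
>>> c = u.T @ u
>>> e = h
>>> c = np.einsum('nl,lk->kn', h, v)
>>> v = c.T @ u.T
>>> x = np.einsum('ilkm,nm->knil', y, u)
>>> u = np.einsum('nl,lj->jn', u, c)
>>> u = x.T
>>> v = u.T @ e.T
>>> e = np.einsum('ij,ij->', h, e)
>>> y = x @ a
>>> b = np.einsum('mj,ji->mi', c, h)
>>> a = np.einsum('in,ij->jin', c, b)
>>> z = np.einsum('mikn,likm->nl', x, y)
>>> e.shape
()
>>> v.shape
(7, 23, 3, 31)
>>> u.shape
(19, 3, 23, 7)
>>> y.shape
(7, 23, 3, 7)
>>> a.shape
(19, 37, 31)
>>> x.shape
(7, 23, 3, 19)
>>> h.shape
(31, 19)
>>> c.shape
(37, 31)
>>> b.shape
(37, 19)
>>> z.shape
(19, 7)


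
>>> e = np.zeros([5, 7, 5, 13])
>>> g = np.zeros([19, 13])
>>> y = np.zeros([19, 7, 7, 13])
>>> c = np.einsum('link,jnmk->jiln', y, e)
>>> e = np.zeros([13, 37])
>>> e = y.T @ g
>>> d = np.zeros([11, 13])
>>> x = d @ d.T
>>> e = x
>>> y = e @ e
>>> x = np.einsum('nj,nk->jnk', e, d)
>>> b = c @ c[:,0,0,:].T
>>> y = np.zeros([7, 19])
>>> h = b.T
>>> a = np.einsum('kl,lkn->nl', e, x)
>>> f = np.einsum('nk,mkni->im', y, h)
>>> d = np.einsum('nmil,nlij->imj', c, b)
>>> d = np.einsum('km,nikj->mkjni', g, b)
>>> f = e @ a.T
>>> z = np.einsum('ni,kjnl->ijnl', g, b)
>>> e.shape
(11, 11)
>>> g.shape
(19, 13)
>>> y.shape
(7, 19)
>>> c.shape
(5, 7, 19, 7)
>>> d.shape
(13, 19, 5, 5, 7)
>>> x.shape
(11, 11, 13)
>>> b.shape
(5, 7, 19, 5)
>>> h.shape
(5, 19, 7, 5)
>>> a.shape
(13, 11)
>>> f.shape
(11, 13)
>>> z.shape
(13, 7, 19, 5)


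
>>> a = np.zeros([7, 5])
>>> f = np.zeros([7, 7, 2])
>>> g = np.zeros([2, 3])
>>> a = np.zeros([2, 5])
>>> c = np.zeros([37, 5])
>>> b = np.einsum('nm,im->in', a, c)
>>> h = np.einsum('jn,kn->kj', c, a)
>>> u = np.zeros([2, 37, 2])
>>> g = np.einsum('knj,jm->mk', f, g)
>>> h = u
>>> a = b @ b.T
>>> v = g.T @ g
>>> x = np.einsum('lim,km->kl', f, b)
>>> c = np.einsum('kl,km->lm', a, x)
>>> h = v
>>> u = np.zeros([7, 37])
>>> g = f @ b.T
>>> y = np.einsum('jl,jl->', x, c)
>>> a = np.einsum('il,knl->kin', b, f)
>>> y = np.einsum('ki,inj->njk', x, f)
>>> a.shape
(7, 37, 7)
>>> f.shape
(7, 7, 2)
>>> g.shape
(7, 7, 37)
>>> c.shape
(37, 7)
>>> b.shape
(37, 2)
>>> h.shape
(7, 7)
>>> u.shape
(7, 37)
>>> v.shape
(7, 7)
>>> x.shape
(37, 7)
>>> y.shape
(7, 2, 37)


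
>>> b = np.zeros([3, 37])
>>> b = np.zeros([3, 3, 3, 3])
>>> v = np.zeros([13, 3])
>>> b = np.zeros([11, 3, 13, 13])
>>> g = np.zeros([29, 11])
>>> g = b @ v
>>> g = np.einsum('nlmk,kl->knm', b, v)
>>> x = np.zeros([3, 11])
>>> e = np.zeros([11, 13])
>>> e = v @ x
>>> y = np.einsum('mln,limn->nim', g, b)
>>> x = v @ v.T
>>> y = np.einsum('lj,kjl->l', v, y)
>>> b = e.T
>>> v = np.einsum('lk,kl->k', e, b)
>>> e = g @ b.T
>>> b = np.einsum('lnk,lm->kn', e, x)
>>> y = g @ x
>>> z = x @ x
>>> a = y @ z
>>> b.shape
(11, 11)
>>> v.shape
(11,)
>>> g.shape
(13, 11, 13)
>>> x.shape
(13, 13)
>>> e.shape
(13, 11, 11)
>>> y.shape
(13, 11, 13)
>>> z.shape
(13, 13)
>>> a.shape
(13, 11, 13)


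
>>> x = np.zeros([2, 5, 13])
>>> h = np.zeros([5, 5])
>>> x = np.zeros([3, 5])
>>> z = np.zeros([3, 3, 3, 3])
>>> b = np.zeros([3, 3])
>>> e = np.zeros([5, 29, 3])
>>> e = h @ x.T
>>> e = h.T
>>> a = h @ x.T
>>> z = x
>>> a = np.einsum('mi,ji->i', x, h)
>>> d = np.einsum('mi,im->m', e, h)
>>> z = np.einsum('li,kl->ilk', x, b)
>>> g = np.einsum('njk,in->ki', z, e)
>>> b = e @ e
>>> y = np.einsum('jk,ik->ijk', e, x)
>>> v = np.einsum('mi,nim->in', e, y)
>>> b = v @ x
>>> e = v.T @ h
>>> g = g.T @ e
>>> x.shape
(3, 5)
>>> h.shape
(5, 5)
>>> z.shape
(5, 3, 3)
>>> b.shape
(5, 5)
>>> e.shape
(3, 5)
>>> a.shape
(5,)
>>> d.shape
(5,)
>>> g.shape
(5, 5)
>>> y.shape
(3, 5, 5)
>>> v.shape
(5, 3)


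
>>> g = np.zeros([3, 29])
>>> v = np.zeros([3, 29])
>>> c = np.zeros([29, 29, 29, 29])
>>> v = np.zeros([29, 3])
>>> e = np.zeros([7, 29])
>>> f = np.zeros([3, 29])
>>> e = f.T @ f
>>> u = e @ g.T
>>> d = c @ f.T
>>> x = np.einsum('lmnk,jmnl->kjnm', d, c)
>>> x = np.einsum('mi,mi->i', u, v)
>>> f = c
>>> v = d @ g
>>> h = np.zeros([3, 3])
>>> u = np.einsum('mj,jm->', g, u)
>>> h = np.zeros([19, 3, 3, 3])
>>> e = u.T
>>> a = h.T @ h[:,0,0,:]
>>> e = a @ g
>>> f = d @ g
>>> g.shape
(3, 29)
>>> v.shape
(29, 29, 29, 29)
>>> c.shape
(29, 29, 29, 29)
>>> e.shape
(3, 3, 3, 29)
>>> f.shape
(29, 29, 29, 29)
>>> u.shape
()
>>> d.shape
(29, 29, 29, 3)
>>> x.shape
(3,)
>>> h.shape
(19, 3, 3, 3)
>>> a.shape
(3, 3, 3, 3)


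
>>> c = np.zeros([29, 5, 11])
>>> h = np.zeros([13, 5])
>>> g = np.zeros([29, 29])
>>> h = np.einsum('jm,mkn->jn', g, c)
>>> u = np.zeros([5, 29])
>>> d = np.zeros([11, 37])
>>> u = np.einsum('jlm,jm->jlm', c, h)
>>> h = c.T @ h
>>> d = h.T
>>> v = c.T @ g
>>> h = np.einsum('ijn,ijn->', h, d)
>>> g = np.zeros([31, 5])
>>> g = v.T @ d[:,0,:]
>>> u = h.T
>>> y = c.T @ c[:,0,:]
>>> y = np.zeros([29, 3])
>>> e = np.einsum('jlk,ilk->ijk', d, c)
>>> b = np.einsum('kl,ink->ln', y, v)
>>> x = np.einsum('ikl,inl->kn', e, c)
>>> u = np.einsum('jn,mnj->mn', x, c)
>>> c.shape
(29, 5, 11)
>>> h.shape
()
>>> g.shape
(29, 5, 11)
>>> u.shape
(29, 5)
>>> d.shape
(11, 5, 11)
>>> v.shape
(11, 5, 29)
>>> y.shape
(29, 3)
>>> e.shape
(29, 11, 11)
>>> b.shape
(3, 5)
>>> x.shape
(11, 5)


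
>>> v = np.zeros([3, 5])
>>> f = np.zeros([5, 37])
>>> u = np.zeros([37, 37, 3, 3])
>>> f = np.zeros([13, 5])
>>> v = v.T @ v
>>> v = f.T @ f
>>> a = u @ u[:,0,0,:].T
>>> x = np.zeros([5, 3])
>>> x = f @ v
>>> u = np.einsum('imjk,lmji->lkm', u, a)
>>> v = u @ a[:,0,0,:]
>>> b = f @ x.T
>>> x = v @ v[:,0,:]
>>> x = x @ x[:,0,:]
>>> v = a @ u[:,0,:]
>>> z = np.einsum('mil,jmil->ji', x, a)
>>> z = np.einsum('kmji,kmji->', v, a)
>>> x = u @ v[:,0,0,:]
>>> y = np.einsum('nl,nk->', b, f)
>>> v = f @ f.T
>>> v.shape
(13, 13)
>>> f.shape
(13, 5)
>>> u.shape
(37, 3, 37)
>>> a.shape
(37, 37, 3, 37)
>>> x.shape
(37, 3, 37)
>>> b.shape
(13, 13)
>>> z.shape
()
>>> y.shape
()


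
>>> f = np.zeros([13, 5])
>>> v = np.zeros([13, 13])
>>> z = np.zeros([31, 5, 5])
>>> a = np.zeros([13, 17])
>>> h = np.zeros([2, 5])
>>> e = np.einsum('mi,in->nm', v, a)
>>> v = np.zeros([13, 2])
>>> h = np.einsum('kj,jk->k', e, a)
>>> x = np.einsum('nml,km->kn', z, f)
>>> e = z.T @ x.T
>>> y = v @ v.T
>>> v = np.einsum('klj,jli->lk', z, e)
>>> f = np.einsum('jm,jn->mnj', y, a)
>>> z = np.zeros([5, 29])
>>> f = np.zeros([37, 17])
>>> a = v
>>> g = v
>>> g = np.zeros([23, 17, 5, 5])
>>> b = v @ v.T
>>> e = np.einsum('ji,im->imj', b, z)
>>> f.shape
(37, 17)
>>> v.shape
(5, 31)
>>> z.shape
(5, 29)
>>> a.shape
(5, 31)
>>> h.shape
(17,)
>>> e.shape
(5, 29, 5)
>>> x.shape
(13, 31)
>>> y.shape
(13, 13)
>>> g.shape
(23, 17, 5, 5)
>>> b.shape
(5, 5)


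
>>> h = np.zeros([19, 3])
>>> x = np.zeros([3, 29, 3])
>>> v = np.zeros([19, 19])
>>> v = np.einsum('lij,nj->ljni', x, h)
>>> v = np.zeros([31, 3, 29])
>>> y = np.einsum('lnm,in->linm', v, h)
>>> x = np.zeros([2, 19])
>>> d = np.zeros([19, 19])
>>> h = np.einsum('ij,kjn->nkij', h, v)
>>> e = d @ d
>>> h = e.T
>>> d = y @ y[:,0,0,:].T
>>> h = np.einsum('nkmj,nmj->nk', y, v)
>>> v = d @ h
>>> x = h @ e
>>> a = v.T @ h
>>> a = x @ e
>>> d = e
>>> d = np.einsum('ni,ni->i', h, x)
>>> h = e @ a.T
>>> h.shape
(19, 31)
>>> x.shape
(31, 19)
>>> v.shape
(31, 19, 3, 19)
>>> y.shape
(31, 19, 3, 29)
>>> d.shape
(19,)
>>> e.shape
(19, 19)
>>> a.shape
(31, 19)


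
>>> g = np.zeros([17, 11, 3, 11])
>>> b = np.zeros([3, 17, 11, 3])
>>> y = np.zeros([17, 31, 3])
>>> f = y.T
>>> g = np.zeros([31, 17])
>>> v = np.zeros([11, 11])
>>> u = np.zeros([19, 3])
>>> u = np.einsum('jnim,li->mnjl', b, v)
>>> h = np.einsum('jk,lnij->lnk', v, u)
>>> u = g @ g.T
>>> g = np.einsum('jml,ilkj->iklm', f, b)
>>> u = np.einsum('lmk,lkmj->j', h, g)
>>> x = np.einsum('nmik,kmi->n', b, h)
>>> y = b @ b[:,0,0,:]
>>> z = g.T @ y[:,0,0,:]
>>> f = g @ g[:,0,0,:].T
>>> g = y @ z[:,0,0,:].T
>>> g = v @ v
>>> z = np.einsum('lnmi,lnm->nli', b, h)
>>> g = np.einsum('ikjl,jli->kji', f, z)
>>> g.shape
(11, 17, 3)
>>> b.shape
(3, 17, 11, 3)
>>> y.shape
(3, 17, 11, 3)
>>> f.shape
(3, 11, 17, 3)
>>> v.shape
(11, 11)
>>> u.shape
(31,)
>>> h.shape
(3, 17, 11)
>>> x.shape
(3,)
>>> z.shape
(17, 3, 3)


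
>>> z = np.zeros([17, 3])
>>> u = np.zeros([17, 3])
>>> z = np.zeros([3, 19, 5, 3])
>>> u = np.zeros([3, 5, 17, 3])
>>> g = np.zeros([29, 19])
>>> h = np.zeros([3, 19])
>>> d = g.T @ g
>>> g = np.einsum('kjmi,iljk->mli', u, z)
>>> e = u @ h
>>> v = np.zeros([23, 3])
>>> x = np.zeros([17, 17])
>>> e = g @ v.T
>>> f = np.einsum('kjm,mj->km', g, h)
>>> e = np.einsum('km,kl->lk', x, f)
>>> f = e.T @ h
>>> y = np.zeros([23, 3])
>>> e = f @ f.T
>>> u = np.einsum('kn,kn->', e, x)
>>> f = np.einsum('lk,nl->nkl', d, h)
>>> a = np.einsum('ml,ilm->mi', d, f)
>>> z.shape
(3, 19, 5, 3)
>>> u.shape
()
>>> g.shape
(17, 19, 3)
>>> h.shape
(3, 19)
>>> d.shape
(19, 19)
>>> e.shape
(17, 17)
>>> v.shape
(23, 3)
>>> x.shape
(17, 17)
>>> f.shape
(3, 19, 19)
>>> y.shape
(23, 3)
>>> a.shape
(19, 3)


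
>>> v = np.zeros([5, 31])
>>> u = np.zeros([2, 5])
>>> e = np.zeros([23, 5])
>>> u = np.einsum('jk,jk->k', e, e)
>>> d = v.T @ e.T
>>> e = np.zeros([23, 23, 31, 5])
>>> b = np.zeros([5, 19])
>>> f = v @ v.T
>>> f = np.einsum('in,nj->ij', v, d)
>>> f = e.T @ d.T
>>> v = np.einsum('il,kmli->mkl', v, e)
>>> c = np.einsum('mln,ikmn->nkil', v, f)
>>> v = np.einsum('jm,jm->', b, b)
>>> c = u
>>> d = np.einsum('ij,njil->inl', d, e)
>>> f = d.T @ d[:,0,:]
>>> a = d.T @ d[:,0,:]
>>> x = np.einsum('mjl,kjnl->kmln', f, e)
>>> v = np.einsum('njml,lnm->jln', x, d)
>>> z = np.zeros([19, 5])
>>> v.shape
(5, 31, 23)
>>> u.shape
(5,)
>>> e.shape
(23, 23, 31, 5)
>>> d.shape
(31, 23, 5)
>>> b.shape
(5, 19)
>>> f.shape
(5, 23, 5)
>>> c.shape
(5,)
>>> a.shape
(5, 23, 5)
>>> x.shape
(23, 5, 5, 31)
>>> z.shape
(19, 5)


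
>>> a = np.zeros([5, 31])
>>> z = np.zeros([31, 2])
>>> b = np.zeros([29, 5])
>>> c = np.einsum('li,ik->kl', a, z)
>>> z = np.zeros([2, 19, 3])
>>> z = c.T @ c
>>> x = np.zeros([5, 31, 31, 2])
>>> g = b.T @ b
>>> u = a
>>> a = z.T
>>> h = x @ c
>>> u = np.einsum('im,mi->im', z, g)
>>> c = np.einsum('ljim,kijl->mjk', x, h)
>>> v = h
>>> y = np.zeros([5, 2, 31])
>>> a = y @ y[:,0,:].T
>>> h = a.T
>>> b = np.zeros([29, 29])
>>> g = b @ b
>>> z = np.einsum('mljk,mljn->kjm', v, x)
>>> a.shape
(5, 2, 5)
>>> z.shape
(5, 31, 5)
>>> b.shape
(29, 29)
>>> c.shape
(2, 31, 5)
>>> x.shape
(5, 31, 31, 2)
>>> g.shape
(29, 29)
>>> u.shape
(5, 5)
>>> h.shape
(5, 2, 5)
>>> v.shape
(5, 31, 31, 5)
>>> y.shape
(5, 2, 31)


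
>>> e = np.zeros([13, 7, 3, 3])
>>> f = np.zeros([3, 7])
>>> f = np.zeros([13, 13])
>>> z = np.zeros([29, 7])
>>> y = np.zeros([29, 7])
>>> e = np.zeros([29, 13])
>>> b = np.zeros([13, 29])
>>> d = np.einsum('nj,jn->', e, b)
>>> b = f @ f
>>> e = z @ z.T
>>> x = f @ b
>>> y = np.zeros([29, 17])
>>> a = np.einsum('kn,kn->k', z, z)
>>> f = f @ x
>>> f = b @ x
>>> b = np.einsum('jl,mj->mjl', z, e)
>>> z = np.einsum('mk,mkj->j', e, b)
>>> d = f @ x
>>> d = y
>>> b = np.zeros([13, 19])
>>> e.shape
(29, 29)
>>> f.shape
(13, 13)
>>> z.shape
(7,)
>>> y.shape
(29, 17)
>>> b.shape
(13, 19)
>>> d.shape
(29, 17)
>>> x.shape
(13, 13)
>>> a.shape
(29,)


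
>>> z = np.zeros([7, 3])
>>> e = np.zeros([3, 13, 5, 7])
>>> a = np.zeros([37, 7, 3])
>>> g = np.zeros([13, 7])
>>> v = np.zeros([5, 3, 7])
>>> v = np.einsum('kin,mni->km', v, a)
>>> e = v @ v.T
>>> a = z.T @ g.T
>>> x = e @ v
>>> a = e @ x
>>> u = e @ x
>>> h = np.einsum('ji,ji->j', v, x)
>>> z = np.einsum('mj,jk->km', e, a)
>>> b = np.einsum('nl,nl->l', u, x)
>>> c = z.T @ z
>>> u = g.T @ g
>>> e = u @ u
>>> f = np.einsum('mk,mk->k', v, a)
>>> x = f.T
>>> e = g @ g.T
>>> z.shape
(37, 5)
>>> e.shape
(13, 13)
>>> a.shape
(5, 37)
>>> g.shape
(13, 7)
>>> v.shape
(5, 37)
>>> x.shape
(37,)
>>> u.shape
(7, 7)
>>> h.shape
(5,)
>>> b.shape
(37,)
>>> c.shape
(5, 5)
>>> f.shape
(37,)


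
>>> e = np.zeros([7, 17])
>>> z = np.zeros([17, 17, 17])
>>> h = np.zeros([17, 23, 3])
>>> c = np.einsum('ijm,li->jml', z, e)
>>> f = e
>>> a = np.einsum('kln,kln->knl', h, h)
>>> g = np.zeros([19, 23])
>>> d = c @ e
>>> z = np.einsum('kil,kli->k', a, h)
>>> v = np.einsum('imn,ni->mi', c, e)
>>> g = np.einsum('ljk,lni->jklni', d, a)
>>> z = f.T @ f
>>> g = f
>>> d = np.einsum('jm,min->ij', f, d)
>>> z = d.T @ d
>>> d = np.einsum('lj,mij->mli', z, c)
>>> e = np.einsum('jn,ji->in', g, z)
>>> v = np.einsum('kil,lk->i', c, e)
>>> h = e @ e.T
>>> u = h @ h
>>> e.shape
(7, 17)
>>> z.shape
(7, 7)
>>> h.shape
(7, 7)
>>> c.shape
(17, 17, 7)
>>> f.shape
(7, 17)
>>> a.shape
(17, 3, 23)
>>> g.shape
(7, 17)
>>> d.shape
(17, 7, 17)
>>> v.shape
(17,)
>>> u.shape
(7, 7)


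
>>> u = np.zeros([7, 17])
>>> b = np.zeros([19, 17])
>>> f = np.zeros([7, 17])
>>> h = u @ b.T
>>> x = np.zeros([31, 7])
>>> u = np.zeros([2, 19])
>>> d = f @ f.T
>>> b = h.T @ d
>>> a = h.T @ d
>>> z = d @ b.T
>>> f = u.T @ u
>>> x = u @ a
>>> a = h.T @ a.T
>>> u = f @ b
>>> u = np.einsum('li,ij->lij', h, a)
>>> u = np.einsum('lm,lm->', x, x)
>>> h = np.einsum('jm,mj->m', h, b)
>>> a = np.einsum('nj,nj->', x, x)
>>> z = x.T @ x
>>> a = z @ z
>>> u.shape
()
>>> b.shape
(19, 7)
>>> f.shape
(19, 19)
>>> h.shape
(19,)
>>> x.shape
(2, 7)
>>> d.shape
(7, 7)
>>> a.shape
(7, 7)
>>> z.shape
(7, 7)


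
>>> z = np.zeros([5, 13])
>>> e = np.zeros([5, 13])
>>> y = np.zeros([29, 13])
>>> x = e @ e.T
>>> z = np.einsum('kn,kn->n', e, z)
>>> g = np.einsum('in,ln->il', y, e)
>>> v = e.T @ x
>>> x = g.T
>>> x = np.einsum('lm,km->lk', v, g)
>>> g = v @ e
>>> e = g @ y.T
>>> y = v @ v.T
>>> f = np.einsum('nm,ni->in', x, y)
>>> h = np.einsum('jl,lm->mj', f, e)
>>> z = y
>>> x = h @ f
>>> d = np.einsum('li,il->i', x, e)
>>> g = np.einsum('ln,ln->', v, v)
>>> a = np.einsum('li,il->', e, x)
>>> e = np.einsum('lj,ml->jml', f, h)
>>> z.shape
(13, 13)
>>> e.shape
(13, 29, 13)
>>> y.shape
(13, 13)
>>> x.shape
(29, 13)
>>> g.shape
()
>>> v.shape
(13, 5)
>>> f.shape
(13, 13)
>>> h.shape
(29, 13)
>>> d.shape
(13,)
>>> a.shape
()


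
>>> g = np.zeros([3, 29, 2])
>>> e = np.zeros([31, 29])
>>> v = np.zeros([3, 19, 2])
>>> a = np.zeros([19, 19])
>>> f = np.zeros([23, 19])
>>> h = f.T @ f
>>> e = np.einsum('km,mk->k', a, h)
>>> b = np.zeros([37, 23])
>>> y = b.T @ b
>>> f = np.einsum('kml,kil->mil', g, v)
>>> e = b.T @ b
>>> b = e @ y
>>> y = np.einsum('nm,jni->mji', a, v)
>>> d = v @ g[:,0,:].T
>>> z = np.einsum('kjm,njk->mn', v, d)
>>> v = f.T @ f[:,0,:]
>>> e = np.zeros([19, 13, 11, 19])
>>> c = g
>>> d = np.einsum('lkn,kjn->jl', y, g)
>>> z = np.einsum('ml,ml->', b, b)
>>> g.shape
(3, 29, 2)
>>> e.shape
(19, 13, 11, 19)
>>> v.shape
(2, 19, 2)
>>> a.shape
(19, 19)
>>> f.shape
(29, 19, 2)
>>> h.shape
(19, 19)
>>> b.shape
(23, 23)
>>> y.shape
(19, 3, 2)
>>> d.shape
(29, 19)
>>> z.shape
()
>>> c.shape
(3, 29, 2)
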